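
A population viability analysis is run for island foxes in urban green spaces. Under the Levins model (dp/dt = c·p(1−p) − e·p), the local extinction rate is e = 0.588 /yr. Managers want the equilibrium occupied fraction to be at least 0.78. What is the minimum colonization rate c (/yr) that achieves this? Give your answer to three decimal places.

2.673

p* = 1 − e/c ≥ 0.78 requires e/c ≤ 0.2200, i.e. c ≥ e/0.2200.
c_min = 0.588/0.2200 = 2.6727.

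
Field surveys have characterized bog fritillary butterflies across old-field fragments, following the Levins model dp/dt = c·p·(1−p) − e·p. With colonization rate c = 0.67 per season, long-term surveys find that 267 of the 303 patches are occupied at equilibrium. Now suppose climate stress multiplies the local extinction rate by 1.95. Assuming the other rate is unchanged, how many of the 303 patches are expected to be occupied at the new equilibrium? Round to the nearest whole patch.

233

Observed p* = 267/303 = 0.88119.
Balance c(1−p*) = e gives e = 0.67×(1 − 0.88119) = 0.07960.
New p* = 1 − e/c = 1 − 0.15522/0.67000 = 0.76833.
Expected occupied = 303 × 0.76833 = 232.80 ≈ 233.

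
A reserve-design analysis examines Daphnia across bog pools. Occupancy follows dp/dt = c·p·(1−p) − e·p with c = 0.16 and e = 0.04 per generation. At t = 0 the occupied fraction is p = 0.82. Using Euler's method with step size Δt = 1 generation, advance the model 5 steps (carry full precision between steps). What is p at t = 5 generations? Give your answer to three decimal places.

Update rule: p ← p + [c·p·(1−p) − e·p]·Δt with Δt = 1.
p: 0.82000 → 0.81082  (Δp = -0.00918)
p: 0.81082 → 0.80293  (Δp = -0.00789)
p: 0.80293 → 0.79613  (Δp = -0.00680)
p: 0.79613 → 0.79025  (Δp = -0.00588)
p: 0.79025 → 0.78516  (Δp = -0.00509)

0.785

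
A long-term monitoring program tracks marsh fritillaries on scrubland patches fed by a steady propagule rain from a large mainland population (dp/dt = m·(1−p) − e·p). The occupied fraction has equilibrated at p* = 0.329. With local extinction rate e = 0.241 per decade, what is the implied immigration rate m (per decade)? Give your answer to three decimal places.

0.118

At equilibrium m(1−p*) = e·p*, so m = e·p*/(1−p*).
m = 0.241 × 0.329 / 0.6710 = 0.0793/0.6710 = 0.1182.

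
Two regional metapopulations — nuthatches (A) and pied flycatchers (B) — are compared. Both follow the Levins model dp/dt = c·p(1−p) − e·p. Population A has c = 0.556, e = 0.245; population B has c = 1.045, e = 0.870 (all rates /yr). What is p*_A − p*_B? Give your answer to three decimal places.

A: p*_A = 1 − 0.245/0.556 = 0.5594.
B: p*_B = 1 − 0.870/1.045 = 0.1675.
p*_A − p*_B = 0.5594 − 0.1675 = 0.3919.

0.392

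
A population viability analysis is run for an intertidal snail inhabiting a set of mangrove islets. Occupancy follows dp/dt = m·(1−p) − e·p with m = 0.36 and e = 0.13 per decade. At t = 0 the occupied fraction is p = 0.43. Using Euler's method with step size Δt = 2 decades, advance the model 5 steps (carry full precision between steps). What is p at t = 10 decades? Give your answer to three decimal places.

Update rule: p ← p + [m·(1−p) − e·p]·Δt with Δt = 2.
p: 0.43000 → 0.72860  (Δp = +0.29860)
p: 0.72860 → 0.73457  (Δp = +0.00597)
p: 0.73457 → 0.73469  (Δp = +0.00012)
p: 0.73469 → 0.73469  (Δp = +0.00000)
p: 0.73469 → 0.73469  (Δp = +0.00000)

0.735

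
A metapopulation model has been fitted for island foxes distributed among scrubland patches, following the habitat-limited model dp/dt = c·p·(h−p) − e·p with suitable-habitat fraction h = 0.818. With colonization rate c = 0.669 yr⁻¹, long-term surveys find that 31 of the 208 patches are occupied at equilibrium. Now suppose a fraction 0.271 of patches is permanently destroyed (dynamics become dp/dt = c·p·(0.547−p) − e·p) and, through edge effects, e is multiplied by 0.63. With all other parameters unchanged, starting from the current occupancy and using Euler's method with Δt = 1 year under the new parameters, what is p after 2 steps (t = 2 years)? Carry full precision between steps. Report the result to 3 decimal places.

0.145

Observed p* = 31/208 = 0.14904.
Balance c(h−p*) = e gives e = 0.669×(0.818 − 0.14904) = 0.44754.
Starting from p₀ = 0.14904; update p ← p + (dp/dt)·Δt with the new parameters.
p: 0.14904 → 0.14670  (Δp = -0.00234)
p: 0.14670 → 0.14462  (Δp = -0.00207)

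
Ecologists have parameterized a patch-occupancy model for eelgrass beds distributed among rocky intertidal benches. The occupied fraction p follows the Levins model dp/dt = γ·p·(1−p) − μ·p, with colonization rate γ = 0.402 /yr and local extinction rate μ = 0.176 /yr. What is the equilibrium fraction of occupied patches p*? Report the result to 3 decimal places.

At equilibrium, colonization balances extinction: γ·p*·(1−p*) = μ·p*.
So p* = 1 − μ/γ = 1 − 0.176/0.402 = 1 − 0.4378 = 0.5622.

0.562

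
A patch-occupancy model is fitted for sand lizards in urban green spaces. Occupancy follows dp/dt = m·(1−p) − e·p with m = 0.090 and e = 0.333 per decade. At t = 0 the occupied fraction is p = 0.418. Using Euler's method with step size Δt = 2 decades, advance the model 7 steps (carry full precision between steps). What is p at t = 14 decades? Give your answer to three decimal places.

Update rule: p ← p + [m·(1−p) − e·p]·Δt with Δt = 2.
p: 0.41800 → 0.24437  (Δp = -0.17363)
p: 0.24437 → 0.21763  (Δp = -0.02674)
p: 0.21763 → 0.21352  (Δp = -0.00412)
p: 0.21352 → 0.21288  (Δp = -0.00063)
p: 0.21288 → 0.21278  (Δp = -0.00010)
p: 0.21278 → 0.21277  (Δp = -0.00002)
p: 0.21277 → 0.21277  (Δp = -0.00000)

0.213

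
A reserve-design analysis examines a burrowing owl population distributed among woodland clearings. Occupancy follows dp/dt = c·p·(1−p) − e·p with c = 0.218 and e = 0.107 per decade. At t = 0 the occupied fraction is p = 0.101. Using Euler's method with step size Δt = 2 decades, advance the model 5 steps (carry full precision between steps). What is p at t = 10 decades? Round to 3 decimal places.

Update rule: p ← p + [c·p·(1−p) − e·p]·Δt with Δt = 2.
t = 2: p = 0.10100 + (+0.01797) = 0.11897
t = 4: p = 0.11897 + (+0.02024) = 0.13922
t = 6: p = 0.13922 + (+0.02246) = 0.16167
t = 8: p = 0.16167 + (+0.02449) = 0.18617
t = 10: p = 0.18617 + (+0.02622) = 0.21238

0.212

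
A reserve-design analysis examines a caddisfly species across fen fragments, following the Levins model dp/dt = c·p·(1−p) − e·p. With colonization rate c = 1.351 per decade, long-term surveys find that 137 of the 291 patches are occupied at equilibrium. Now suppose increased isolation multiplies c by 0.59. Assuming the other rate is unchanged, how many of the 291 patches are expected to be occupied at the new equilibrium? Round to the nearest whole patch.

30

Observed p* = 137/291 = 0.47079.
Balance c(1−p*) = e gives e = 1.351×(1 − 0.47079) = 0.71496.
New p* = 1 − e/c = 1 − 0.71496/0.79709 = 0.10304.
Expected occupied = 291 × 0.10304 = 29.98 ≈ 30.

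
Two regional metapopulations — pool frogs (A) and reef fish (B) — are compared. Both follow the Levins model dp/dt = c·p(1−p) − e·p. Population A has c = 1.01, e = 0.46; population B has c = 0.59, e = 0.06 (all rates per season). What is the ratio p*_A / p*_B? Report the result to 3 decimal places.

0.606

A: p*_A = 1 − 0.46/1.01 = 0.5446.
B: p*_B = 1 − 0.06/0.59 = 0.8983.
p*_A / p*_B = 0.5446/0.8983 = 0.6062.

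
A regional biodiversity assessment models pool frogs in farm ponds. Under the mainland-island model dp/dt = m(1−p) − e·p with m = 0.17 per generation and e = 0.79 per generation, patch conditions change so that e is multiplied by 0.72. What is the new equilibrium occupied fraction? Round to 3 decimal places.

Before: p* = 0.17/(0.17+0.79) = 0.1771.
After: m = 0.17, e = 0.5688; p* = 0.17/0.7388 = 0.2301.

0.230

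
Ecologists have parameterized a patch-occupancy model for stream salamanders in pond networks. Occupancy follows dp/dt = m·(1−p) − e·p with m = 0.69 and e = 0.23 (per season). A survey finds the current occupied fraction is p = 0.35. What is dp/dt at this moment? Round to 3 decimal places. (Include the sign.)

Colonization term: m·(1−p) = 0.69×0.6500 = 0.44850.
Extinction term: e·p = 0.08050.
dp/dt = 0.44850 − 0.08050 = 0.36800.

0.368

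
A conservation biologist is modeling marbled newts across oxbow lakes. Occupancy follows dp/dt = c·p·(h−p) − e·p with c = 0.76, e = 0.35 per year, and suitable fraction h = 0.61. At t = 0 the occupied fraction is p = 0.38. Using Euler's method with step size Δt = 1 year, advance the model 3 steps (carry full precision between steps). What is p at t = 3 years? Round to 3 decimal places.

Update rule: p ← p + [c·p·(h−p) − e·p]·Δt with Δt = 1.
t = 1: p = 0.38000 + (-0.06658) = 0.31342
t = 2: p = 0.31342 + (-0.03905) = 0.27437
t = 3: p = 0.27437 + (-0.02604) = 0.24833

0.248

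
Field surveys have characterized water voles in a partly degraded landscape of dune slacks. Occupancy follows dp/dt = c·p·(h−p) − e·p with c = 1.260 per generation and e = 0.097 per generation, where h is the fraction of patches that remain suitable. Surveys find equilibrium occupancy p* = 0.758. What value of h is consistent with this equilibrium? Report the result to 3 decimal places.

At equilibrium c(h−p*) = e, so h = p* + e/c.
h = 0.758 + 0.097/1.260 = 0.758 + 0.0770 = 0.8350.

0.835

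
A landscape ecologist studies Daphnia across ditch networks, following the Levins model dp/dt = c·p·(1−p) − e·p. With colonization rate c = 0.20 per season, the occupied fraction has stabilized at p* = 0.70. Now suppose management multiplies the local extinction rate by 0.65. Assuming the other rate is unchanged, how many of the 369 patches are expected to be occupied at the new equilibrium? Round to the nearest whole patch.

Balance c(1−p*) = e gives e = 0.20×(1 − 0.70000) = 0.06000.
New p* = 1 − e/c = 1 − 0.03900/0.20000 = 0.80500.
Expected occupied = 369 × 0.80500 = 297.05 ≈ 297.

297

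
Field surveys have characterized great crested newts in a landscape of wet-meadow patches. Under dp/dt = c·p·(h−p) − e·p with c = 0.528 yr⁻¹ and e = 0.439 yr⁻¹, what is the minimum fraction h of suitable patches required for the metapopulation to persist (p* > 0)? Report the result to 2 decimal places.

p* = h − e/c is positive only when h > e/c.
h_min = e/c = 0.439/0.528 = 0.8314.

0.83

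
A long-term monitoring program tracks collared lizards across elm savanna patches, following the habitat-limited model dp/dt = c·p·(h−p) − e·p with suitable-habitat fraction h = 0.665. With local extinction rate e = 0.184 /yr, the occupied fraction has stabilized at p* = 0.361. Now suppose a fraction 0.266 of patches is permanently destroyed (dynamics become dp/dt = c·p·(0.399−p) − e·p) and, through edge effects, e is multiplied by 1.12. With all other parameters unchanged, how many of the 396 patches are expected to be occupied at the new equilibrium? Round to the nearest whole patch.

23

Balance c(h−p*) = e gives c = e/(0.665 − 0.36100) = 0.184/0.30400 = 0.60526.
New p* = 0.399 − e/c = 0.399 − 0.20608/0.60526 = 0.05852.
Expected occupied = 396 × 0.05852 = 23.17 ≈ 23.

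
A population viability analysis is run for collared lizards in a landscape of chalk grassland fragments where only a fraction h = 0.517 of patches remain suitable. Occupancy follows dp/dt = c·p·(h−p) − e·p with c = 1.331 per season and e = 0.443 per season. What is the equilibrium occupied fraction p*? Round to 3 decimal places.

0.184

Setting dp/dt = 0 and dividing by p* gives c·(h−p*) = e.
So p* = h − e/c = 0.517 − 0.443/1.331 = 0.517 − 0.3328 = 0.1842.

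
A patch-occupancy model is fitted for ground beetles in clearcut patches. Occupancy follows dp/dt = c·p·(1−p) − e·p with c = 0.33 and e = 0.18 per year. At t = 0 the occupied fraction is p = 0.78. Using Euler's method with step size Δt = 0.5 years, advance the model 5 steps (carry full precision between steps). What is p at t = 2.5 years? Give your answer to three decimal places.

Update rule: p ← p + [c·p·(1−p) − e·p]·Δt with Δt = 0.5.
step 1: Δp = -0.04189, p = 0.73811
step 2: Δp = -0.03454, p = 0.70358
step 3: Δp = -0.02891, p = 0.67467
step 4: Δp = -0.02450, p = 0.65016
step 5: Δp = -0.02099, p = 0.62918

0.629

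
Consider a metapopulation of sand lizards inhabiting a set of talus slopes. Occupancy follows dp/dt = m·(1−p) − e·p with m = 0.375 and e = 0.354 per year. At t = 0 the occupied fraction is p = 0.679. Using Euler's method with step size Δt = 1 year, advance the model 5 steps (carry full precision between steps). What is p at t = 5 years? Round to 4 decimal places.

Update rule: p ← p + [m·(1−p) − e·p]·Δt with Δt = 1.
p: 0.67900 → 0.55901  (Δp = -0.11999)
p: 0.55901 → 0.52649  (Δp = -0.03252)
p: 0.52649 → 0.51768  (Δp = -0.00881)
p: 0.51768 → 0.51529  (Δp = -0.00239)
p: 0.51529 → 0.51464  (Δp = -0.00065)

0.5146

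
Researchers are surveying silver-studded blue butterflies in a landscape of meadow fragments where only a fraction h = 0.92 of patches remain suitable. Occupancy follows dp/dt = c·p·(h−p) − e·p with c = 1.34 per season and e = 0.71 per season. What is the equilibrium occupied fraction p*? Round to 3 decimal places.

Setting dp/dt = 0 and dividing by p* gives c·(h−p*) = e.
So p* = h − e/c = 0.92 − 0.71/1.34 = 0.92 − 0.5299 = 0.3901.

0.390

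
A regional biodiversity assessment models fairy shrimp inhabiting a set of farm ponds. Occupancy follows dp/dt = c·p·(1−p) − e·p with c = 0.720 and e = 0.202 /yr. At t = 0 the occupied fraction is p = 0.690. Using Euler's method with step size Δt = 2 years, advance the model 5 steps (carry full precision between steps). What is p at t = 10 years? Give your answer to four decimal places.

0.7194

Update rule: p ← p + [c·p·(1−p) − e·p]·Δt with Δt = 2.
t = 2: p = 0.69000 + (+0.02926) = 0.71926
t = 4: p = 0.71926 + (+0.00020) = 0.71945
t = 6: p = 0.71945 + (-0.00001) = 0.71944
t = 8: p = 0.71944 + (+0.00000) = 0.71944
t = 10: p = 0.71944 + (-0.00000) = 0.71944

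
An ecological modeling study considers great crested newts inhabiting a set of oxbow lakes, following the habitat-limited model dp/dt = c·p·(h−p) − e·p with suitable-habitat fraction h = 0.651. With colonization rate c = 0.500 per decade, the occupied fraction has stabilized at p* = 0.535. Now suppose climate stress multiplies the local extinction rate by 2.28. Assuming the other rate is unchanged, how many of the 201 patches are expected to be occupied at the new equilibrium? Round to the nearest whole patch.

Balance c(h−p*) = e gives e = 0.500×(0.651 − 0.53500) = 0.05800.
New p* = 0.651 − e/c = 0.651 − 0.13224/0.50000 = 0.38652.
Expected occupied = 201 × 0.38652 = 77.69 ≈ 78.

78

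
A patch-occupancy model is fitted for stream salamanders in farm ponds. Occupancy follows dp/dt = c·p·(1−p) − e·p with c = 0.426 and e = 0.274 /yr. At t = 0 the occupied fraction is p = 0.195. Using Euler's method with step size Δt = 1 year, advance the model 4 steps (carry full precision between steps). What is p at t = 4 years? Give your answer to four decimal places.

Update rule: p ← p + [c·p·(1−p) − e·p]·Δt with Δt = 1.
step 1: Δp = +0.01344, p = 0.20844
step 2: Δp = +0.01317, p = 0.22162
step 3: Δp = +0.01276, p = 0.23438
step 4: Δp = +0.01222, p = 0.24660

0.2466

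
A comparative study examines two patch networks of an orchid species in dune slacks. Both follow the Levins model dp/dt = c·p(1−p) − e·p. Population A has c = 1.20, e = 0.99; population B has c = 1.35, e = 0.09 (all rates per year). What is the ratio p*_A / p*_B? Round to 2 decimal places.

0.19

A: p*_A = 1 − 0.99/1.20 = 0.1750.
B: p*_B = 1 − 0.09/1.35 = 0.9333.
p*_A / p*_B = 0.1750/0.9333 = 0.1875.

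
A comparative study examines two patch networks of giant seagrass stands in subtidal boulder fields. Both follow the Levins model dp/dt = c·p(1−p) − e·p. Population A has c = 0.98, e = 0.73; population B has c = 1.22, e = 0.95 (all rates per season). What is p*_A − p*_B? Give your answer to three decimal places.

0.034

A: p*_A = 1 − 0.73/0.98 = 0.2551.
B: p*_B = 1 − 0.95/1.22 = 0.2213.
p*_A − p*_B = 0.2551 − 0.2213 = 0.0338.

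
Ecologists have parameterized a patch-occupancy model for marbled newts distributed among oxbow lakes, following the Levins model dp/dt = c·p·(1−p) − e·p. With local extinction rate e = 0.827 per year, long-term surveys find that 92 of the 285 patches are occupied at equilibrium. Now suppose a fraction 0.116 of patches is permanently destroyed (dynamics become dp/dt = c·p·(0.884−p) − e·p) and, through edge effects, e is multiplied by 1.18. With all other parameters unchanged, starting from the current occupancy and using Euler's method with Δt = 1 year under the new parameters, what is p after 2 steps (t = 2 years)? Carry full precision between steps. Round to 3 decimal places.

Observed p* = 92/285 = 0.32281.
Balance c(1−p*) = e gives c = e/(1 − 0.32281) = 0.827/0.67719 = 1.22122.
Starting from p₀ = 0.32281; update p ← p + (dp/dt)·Δt with the new parameters.
p: 0.32281 → 0.22902  (Δp = -0.09378)
p: 0.22902 → 0.18872  (Δp = -0.04031)

0.189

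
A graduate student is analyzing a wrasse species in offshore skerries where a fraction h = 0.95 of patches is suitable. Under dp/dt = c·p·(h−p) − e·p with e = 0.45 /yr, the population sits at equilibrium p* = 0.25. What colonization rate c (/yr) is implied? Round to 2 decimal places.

0.64

At equilibrium c(h−p*) = e, so c = e/(h−p*).
c = 0.45/(0.95 − 0.25) = 0.45/0.7000 = 0.6429.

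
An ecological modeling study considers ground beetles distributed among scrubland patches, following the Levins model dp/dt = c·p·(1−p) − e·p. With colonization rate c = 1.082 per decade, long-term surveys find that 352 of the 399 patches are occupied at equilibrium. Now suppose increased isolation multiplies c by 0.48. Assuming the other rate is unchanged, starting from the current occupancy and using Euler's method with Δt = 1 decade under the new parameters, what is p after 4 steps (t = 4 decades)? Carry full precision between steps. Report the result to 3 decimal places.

0.768

Observed p* = 352/399 = 0.88221.
Balance c(1−p*) = e gives e = 1.082×(1 − 0.88221) = 0.12745.
Starting from p₀ = 0.88221; update p ← p + (dp/dt)·Δt with the new parameters.
  1  |  dp/dt·Δt = -0.058469  |  p_1 = 0.823737
  2  |  dp/dt·Δt = -0.029580  |  p_2 = 0.794157
  3  |  dp/dt·Δt = -0.016317  |  p_3 = 0.777839
  4  |  dp/dt·Δt = -0.009390  |  p_4 = 0.768449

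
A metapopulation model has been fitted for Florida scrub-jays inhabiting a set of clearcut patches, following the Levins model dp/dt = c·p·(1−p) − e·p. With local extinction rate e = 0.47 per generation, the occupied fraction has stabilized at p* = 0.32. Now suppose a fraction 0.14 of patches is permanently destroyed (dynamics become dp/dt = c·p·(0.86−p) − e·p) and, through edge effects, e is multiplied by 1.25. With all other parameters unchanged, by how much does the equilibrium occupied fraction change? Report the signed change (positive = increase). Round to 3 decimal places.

Balance c(1−p*) = e gives c = e/(1 − 0.32000) = 0.47/0.68000 = 0.69118.
New p* = 0.86 − e/c = 0.86 − 0.58750/0.69118 = 0.01000.
Δp* = 0.01000 − 0.32000 = -0.31000.

-0.310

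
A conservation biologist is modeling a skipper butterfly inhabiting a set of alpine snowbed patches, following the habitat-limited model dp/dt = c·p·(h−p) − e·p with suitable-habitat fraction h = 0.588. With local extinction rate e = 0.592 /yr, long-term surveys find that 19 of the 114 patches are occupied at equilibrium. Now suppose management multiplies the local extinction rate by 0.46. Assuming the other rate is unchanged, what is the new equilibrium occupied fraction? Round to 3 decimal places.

0.394

Observed p* = 19/114 = 0.16667.
Balance c(h−p*) = e gives c = e/(0.588 − 0.16667) = 0.592/0.42133 = 1.40507.
New p* = 0.588 − e/c = 0.588 − 0.27232/1.40507 = 0.39419.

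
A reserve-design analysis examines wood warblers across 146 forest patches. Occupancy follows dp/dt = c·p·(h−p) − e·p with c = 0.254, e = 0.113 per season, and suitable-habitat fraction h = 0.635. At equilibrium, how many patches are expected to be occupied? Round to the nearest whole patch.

p* = h − e/c = 0.635 − 0.4449 = 0.1901.
Expected occupied patches = N × p* = 146 × 0.1901 = 27.76 ≈ 28.

28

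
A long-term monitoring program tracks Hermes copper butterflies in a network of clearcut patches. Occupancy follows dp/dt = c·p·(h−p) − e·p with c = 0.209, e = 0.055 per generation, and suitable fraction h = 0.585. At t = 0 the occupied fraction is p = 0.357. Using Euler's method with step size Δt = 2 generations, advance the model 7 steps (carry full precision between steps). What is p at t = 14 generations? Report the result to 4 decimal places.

0.3337

Update rule: p ← p + [c·p·(h−p) − e·p]·Δt with Δt = 2.
  1  |  dp/dt·Δt = -0.005246  |  p_1 = 0.351754
  2  |  dp/dt·Δt = -0.004398  |  p_2 = 0.347356
  3  |  dp/dt·Δt = -0.003704  |  p_3 = 0.343651
  4  |  dp/dt·Δt = -0.003133  |  p_4 = 0.340518
  5  |  dp/dt·Δt = -0.002658  |  p_5 = 0.337860
  6  |  dp/dt·Δt = -0.002262  |  p_6 = 0.335598
  7  |  dp/dt·Δt = -0.001930  |  p_7 = 0.333668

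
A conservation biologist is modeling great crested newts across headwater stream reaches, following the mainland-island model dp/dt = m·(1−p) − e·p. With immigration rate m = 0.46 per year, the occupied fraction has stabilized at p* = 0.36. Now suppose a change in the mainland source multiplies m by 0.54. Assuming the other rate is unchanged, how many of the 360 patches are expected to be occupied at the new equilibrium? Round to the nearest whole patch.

84

Balance m(1−p*) = e·p* gives e = m(1−p*)/p* = 0.46×0.64000/0.36000 = 0.81778.
New p* = m/(m+e) = 0.24840/(0.24840+0.81778) = 0.23298.
Expected occupied = 360 × 0.23298 = 83.87 ≈ 84.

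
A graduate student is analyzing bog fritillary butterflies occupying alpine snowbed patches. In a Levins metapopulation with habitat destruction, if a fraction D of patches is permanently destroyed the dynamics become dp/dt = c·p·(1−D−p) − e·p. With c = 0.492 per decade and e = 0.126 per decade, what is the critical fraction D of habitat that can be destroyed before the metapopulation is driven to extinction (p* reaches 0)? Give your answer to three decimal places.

0.744

The nontrivial equilibrium is p* = (1−D) − e/c; extinction occurs when this hits zero.
So D_crit = 1 − e/c = 1 − 0.126/0.492 = 1 − 0.2561 = 0.7439.
Note this equals the original equilibrium occupancy — the Levins extinction-debt result.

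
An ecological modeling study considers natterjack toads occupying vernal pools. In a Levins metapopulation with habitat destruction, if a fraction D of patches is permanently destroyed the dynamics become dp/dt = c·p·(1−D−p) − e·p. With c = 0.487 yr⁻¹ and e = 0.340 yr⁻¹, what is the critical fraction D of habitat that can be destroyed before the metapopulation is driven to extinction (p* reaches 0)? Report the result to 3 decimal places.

0.302

The nontrivial equilibrium is p* = (1−D) − e/c; extinction occurs when this hits zero.
So D_crit = 1 − e/c = 1 − 0.340/0.487 = 1 − 0.6982 = 0.3018.
This equals the undisturbed p*, a classic result of Lande's extension.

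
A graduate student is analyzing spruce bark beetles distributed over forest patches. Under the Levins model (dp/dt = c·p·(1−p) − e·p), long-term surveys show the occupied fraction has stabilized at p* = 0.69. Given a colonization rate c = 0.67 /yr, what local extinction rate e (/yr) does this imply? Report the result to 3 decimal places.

At equilibrium c(1−p*) = e.
e = 0.67 × (1 − 0.69) = 0.67 × 0.3100 = 0.2077.

0.208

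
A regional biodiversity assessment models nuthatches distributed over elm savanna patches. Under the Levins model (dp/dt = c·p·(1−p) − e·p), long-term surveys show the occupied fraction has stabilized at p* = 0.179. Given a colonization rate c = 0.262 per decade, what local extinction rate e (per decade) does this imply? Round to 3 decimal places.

0.215

At equilibrium c(1−p*) = e.
e = 0.262 × (1 − 0.179) = 0.262 × 0.8210 = 0.2151.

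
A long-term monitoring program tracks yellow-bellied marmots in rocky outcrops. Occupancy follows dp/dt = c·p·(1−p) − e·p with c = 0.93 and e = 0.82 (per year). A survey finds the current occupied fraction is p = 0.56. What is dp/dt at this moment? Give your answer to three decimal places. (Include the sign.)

-0.230

Colonization term: c·p·(1−p) = 0.93×0.56×0.4400 = 0.22915.
Extinction term: e·p = 0.45920.
dp/dt = 0.22915 − 0.45920 = -0.23005.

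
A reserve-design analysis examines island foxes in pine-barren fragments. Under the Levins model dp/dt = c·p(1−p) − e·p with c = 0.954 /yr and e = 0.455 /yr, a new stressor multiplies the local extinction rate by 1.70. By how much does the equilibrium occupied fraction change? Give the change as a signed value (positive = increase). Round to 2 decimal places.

Before: p* = 1 − 0.455/0.954 = 0.5231.
After the change, c = 0.954, e = 0.7735, so p* = 1 − 0.7735/0.954 = 0.1892.
Δp* = 0.1892 − 0.5231 = -0.3339.

-0.33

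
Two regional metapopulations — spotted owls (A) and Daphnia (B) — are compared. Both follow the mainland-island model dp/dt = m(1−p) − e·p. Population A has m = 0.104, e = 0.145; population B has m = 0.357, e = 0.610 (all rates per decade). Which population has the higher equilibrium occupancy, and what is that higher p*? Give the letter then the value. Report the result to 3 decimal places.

A, 0.418

A: p*_A = m/(m+e) = 0.104/0.2490 = 0.4177.
B: p*_B = 0.357/0.9670 = 0.3692.
A is higher at 0.4177.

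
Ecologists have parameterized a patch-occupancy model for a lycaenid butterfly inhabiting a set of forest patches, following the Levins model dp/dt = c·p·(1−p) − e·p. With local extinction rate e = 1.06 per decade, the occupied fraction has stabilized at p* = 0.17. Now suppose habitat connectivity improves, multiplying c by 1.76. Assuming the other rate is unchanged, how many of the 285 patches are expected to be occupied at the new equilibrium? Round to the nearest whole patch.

151

Balance c(1−p*) = e gives c = e/(1 − 0.17000) = 1.06/0.83000 = 1.27711.
New p* = 1 − e/c = 1 − 1.06000/2.24771 = 0.52841.
Expected occupied = 285 × 0.52841 = 150.60 ≈ 151.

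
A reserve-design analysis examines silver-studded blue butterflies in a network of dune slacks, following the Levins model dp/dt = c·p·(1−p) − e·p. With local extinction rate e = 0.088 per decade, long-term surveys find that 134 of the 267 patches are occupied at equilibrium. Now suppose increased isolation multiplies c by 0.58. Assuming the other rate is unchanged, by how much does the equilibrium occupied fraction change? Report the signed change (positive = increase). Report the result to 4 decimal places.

Observed p* = 134/267 = 0.50187.
Balance c(1−p*) = e gives c = e/(1 − 0.50187) = 0.088/0.49813 = 0.17666.
New p* = 1 − e/c = 1 − 0.08800/0.10246 = 0.14113.
Δp* = 0.14113 − 0.50187 = -0.36074.

-0.3607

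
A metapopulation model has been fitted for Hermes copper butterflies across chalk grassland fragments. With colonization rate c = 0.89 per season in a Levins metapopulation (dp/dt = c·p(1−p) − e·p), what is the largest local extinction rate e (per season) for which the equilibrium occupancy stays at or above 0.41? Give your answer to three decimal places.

1 − e/c ≥ 0.41 ⇒ e ≤ c(1 − 0.41) = 0.89 × 0.5900.
e_max = 0.5251.

0.525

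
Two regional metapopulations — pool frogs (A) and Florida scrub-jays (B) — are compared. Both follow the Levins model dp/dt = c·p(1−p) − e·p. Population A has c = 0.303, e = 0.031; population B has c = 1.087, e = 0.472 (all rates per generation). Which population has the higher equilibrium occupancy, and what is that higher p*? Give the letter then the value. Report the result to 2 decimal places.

A, 0.90

A: p*_A = 1 − 0.031/0.303 = 0.8977.
B: p*_B = 1 − 0.472/1.087 = 0.5658.
A is higher at 0.8977.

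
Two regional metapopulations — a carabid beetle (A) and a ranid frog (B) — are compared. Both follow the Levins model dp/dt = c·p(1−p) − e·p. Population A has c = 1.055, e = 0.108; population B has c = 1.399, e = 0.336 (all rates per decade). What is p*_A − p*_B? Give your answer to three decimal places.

0.138

A: p*_A = 1 − 0.108/1.055 = 0.8976.
B: p*_B = 1 − 0.336/1.399 = 0.7598.
p*_A − p*_B = 0.8976 − 0.7598 = 0.1378.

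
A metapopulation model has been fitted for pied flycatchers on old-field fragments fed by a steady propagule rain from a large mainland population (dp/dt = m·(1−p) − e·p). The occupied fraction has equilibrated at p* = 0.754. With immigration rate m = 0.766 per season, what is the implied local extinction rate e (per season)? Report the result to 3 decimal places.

At equilibrium m(1−p*) = e·p*, so e = m(1−p*)/p*.
e = 0.766 × 0.2460 / 0.754 = 0.2499.

0.250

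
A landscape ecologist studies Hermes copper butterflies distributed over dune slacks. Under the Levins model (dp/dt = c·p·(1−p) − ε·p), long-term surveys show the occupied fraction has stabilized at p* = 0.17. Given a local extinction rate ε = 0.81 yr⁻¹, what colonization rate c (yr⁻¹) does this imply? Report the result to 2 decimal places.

0.98

At equilibrium c(1−p*) = ε, so c = ε/(1−p*).
c = 0.81/(1 − 0.17) = 0.81/0.8300 = 0.9759.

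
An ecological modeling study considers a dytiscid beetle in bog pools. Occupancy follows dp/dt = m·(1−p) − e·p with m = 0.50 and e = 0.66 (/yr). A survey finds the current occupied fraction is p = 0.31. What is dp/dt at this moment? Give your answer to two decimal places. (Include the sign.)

0.14

Colonization term: m·(1−p) = 0.50×0.6900 = 0.34500.
Extinction term: e·p = 0.20460.
dp/dt = 0.34500 − 0.20460 = 0.14040.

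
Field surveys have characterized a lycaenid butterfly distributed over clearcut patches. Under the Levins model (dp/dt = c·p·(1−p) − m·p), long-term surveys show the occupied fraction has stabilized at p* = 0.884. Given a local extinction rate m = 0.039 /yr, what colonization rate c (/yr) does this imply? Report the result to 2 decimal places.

At equilibrium c(1−p*) = m, so c = m/(1−p*).
c = 0.039/(1 − 0.884) = 0.039/0.1160 = 0.3362.

0.34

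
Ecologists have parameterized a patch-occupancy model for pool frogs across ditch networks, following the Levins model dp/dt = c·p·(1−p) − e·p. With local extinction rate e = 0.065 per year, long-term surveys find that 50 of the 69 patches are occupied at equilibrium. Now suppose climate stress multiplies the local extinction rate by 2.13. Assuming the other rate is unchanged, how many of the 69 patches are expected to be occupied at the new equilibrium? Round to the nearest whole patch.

29

Observed p* = 50/69 = 0.72464.
Balance c(1−p*) = e gives c = e/(1 − 0.72464) = 0.065/0.27536 = 0.23605.
New p* = 1 − e/c = 1 − 0.13845/0.23605 = 0.41347.
Expected occupied = 69 × 0.41347 = 28.53 ≈ 29.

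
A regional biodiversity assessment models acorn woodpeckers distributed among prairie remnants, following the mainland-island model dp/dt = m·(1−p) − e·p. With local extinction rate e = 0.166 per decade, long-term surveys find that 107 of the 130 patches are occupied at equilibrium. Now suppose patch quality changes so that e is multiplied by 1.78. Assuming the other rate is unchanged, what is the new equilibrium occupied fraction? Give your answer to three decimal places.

Observed p* = 107/130 = 0.82308.
Balance m(1−p*) = e·p* gives m = e·p*/(1−p*) = 0.166×0.82308/0.17692 = 0.77228.
New p* = m/(m+e) = 0.77228/(0.77228+0.29548) = 0.72327.

0.723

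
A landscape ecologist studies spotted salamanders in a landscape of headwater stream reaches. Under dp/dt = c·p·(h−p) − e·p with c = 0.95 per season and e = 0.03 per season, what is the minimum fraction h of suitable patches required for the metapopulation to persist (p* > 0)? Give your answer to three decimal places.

0.032

p* = h − e/c is positive only when h > e/c.
h_min = e/c = 0.03/0.95 = 0.0316.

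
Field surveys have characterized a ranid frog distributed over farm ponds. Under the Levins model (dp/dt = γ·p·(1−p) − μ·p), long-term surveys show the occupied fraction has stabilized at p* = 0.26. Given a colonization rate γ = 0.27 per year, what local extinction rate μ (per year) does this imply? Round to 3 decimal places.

At equilibrium γ(1−p*) = μ.
μ = 0.27 × (1 − 0.26) = 0.27 × 0.7400 = 0.1998.

0.200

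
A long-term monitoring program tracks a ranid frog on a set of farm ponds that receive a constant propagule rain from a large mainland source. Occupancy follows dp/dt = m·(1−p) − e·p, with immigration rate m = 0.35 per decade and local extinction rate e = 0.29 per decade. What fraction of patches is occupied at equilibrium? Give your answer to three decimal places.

0.547

Setting dp/dt = 0: m − m·p* = e·p*, so m = (m+e)·p*.
p* = m/(m+e) = 0.35/(0.35+0.29) = 0.35/0.6400 = 0.5469.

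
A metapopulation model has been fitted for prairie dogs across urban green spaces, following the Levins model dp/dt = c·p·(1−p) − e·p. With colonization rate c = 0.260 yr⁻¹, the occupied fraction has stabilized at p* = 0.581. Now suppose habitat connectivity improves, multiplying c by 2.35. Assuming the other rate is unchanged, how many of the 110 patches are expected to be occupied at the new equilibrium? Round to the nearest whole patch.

Balance c(1−p*) = e gives e = 0.260×(1 − 0.58100) = 0.10894.
New p* = 1 − e/c = 1 − 0.10894/0.61100 = 0.82170.
Expected occupied = 110 × 0.82170 = 90.39 ≈ 90.

90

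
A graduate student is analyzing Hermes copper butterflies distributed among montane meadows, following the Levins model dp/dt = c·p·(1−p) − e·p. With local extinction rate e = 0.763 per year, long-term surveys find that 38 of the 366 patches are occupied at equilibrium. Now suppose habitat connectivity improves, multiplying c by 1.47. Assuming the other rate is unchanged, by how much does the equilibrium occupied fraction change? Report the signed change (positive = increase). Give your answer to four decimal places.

0.2865

Observed p* = 38/366 = 0.10383.
Balance c(1−p*) = e gives c = e/(1 − 0.10383) = 0.763/0.89617 = 0.85140.
New p* = 1 − e/c = 1 − 0.76300/1.25156 = 0.39036.
Δp* = 0.39036 − 0.10383 = +0.28653.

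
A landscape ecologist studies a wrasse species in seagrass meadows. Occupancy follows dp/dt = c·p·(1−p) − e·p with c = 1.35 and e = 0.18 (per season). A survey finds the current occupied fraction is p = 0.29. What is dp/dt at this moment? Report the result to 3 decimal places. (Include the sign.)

0.226

Colonization term: c·p·(1−p) = 1.35×0.29×0.7100 = 0.27797.
Extinction term: e·p = 0.05220.
dp/dt = 0.27797 − 0.05220 = 0.22577.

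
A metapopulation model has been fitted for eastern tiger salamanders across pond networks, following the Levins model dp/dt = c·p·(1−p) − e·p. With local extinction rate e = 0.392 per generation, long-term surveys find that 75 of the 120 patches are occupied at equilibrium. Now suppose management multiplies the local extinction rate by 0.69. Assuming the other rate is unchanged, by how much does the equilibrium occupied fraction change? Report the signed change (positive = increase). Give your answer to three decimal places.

Observed p* = 75/120 = 0.62500.
Balance c(1−p*) = e gives c = e/(1 − 0.62500) = 0.392/0.37500 = 1.04533.
New p* = 1 − e/c = 1 − 0.27048/1.04533 = 0.74125.
Δp* = 0.74125 − 0.62500 = +0.11625.

0.116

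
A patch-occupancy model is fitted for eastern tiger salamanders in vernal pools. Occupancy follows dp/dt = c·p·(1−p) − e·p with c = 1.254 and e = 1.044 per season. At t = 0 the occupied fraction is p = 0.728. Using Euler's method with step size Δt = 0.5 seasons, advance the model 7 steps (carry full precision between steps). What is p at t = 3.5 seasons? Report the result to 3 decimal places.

Update rule: p ← p + [c·p·(1−p) − e·p]·Δt with Δt = 0.5.
  1  |  dp/dt·Δt = -0.255860  |  p_1 = 0.472140
  2  |  dp/dt·Δt = -0.090194  |  p_2 = 0.381946
  3  |  dp/dt·Δt = -0.051364  |  p_3 = 0.330582
  4  |  dp/dt·Δt = -0.033810  |  p_4 = 0.296772
  5  |  dp/dt·Δt = -0.024061  |  p_5 = 0.272711
  6  |  dp/dt·Δt = -0.017996  |  p_6 = 0.254715
  7  |  dp/dt·Δt = -0.013934  |  p_7 = 0.240780

0.241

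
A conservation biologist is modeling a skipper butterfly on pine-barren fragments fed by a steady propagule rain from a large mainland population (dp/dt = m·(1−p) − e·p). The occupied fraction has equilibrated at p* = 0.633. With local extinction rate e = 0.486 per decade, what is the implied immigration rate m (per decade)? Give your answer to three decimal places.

At equilibrium m(1−p*) = e·p*, so m = e·p*/(1−p*).
m = 0.486 × 0.633 / 0.3670 = 0.3076/0.3670 = 0.8383.

0.838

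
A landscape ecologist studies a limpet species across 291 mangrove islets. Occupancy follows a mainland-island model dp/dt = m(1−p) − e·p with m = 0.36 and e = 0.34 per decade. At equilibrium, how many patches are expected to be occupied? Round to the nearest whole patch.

p* = m/(m+e) = 0.36/0.7000 = 0.5143.
Expected occupied patches = N × p* = 291 × 0.5143 = 149.66 ≈ 150.

150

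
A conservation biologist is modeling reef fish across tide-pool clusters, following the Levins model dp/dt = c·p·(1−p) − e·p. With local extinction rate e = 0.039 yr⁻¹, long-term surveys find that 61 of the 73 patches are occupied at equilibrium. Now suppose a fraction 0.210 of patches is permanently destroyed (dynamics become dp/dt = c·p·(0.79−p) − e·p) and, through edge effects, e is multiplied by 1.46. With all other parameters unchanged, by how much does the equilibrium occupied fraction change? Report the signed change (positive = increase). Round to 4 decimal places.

Observed p* = 61/73 = 0.83562.
Balance c(1−p*) = e gives c = e/(1 − 0.83562) = 0.039/0.16438 = 0.23726.
New p* = 0.79 − e/c = 0.79 − 0.05694/0.23726 = 0.55001.
Δp* = 0.55001 − 0.83562 = -0.28561.

-0.2856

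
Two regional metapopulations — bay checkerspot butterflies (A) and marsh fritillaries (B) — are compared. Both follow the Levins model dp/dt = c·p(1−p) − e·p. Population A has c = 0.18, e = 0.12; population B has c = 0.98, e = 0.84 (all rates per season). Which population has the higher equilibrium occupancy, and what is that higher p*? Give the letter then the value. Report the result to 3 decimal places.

A, 0.333

A: p*_A = 1 − 0.12/0.18 = 0.3333.
B: p*_B = 1 − 0.84/0.98 = 0.1429.
A is higher at 0.3333.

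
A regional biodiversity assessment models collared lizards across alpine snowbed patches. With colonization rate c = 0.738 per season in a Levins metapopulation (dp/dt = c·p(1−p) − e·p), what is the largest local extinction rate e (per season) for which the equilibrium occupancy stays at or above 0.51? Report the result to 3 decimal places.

1 − e/c ≥ 0.51 ⇒ e ≤ c(1 − 0.51) = 0.738 × 0.4900.
e_max = 0.3616.

0.362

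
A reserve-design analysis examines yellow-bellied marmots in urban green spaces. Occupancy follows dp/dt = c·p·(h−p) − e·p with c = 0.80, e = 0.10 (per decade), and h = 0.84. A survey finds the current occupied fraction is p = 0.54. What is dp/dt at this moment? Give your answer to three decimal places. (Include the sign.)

0.076

Colonization term: c·p·(h−p) = 0.80×0.54×0.3000 = 0.12960.
Extinction term: e·p = 0.05400.
dp/dt = 0.12960 − 0.05400 = 0.07560.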